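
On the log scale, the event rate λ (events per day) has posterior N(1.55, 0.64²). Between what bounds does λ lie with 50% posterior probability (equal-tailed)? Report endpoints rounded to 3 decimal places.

On the log scale the 50% interval is 1.55 ± 0.674 × 0.64 = [1.1183, 1.9817].
Exponentiate: [e^1.1183, e^1.9817] = [3.060, 7.255].

[3.060, 7.255]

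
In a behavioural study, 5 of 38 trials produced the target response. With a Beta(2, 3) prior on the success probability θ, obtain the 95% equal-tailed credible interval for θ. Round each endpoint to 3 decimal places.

Posterior: Beta(2+5, 3+33) = Beta(7, 36).
Equal-tailed 95% interval: the 0.025 and 0.975 quantiles of Beta(7, 36).
Posterior mean ≈ 0.163, SD ≈ 0.056; a Normal approximation gives roughly [0.054, 0.272].
Exact: F⁻¹(0.025) = 0.070; F⁻¹(0.975) = 0.285.

[0.070, 0.285]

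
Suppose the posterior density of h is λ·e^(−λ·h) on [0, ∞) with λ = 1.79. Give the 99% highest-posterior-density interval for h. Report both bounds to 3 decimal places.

[0.000, 2.573]

The exponential density is strictly decreasing on [0, ∞), so the HPD interval is anchored at 0: [0, q] with P(h ≤ q) = 0.99.
q = −ln(1 − 0.99) / 1.79 = 4.6052 / 1.79 = 2.573.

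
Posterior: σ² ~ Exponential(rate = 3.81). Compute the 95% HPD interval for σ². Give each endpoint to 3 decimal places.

[0.000, 0.786]

The exponential density is strictly decreasing on [0, ∞), so the HPD interval is anchored at 0: [0, q] with P(σ² ≤ q) = 0.95.
q = −ln(1 − 0.95) / 3.81 = 2.9957 / 3.81 = 0.786.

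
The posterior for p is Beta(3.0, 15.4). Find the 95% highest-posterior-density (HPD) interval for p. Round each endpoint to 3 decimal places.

The posterior is unimodal and skewed, so the HPD interval has equal density at both endpoints and is the shortest 95% interval.
Solving f(0.022) = f(0.327) with F(0.327) − F(0.022) = 0.95 gives [0.022, 0.327].
For comparison, the equal-tailed interval is [0.037, 0.357]; the HPD is narrower and shifted toward the mode.

[0.022, 0.327]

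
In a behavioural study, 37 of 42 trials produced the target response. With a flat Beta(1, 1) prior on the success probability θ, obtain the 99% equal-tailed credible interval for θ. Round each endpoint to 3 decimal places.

[0.704, 0.963]

Posterior: Beta(1+37, 1+5) = Beta(38, 6).
Equal-tailed 99% interval: the 0.005 and 0.995 quantiles of Beta(38, 6).
Posterior mean ≈ 0.864, SD ≈ 0.051; a Normal approximation gives roughly [0.732, 0.995].
Exact: F⁻¹(0.005) = 0.704; F⁻¹(0.995) = 0.963.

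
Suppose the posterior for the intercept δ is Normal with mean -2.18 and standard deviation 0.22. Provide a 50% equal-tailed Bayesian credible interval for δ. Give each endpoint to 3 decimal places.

The posterior is symmetric, so the 50% equal-tailed interval is δ = -2.18 ± z·0.22 with z = 0.674.
Half-width: 0.674 × 0.22 = 0.148.
-2.18 − 0.148 = -2.328; -2.18 + 0.148 = -2.032.

[-2.328, -2.032]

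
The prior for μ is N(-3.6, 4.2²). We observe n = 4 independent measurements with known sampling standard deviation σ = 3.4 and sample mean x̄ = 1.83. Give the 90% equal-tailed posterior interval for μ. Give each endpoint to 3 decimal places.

Posterior precision = 1/4.2² + 4/3.4² = 0.0567 + 0.3460 = 0.4027, so posterior SD = 1.5758.
Posterior mean = (-3.6/4.2² + 4·1.83/3.4²) / 0.4027 = 1.0656.
Interval: 1.0656 ± 1.645 × 1.5758 → [-1.526, 3.658].

[-1.526, 3.658]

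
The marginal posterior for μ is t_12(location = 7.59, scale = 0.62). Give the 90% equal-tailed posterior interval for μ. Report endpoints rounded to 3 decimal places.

[6.485, 8.695]

The t_12 distribution is symmetric; the 90% interval is 7.59 ± t·0.62 with t_{0.95,12} = 1.782.
Half-width: 1.782 × 0.62 = 1.105.
7.59 − 1.105 = 6.485; 7.59 + 1.105 = 8.695.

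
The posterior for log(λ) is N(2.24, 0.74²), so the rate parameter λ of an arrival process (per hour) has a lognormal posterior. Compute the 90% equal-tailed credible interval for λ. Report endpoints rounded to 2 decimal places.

On the log scale the 90% interval is 2.24 ± 1.645 × 0.74 = [1.0228, 3.4572].
Exponentiate: [e^1.0228, e^3.4572] = [2.78, 31.73].

[2.78, 31.73]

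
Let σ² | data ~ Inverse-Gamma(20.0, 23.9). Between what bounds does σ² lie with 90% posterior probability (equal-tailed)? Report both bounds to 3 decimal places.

[0.857, 1.803]

Inverse-Gamma(20.0, 23.9) quantiles: F⁻¹(0.05) and F⁻¹(0.95).
Equivalently, 1/σ² ~ Gamma(20.0, rate = 23.9); invert its 0.95 and 0.05 quantiles.
Posterior mean ≈ 1.258, SD ≈ 0.296; a Normal approximation gives roughly [0.770, 1.746].
Exact: lower = 0.857; upper = 1.803.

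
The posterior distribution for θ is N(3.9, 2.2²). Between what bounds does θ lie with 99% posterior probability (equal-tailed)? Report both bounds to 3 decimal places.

[-1.767, 9.567]

The posterior is symmetric, so the 99% equal-tailed interval is θ = 3.9 ± z·2.2 with z = 2.576.
Half-width: 2.576 × 2.2 = 5.667.
3.9 − 5.667 = -1.767; 3.9 + 5.667 = 9.567.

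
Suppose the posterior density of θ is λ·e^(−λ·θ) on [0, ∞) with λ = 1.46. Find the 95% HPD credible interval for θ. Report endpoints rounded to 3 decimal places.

[0.000, 2.052]

The exponential density is strictly decreasing on [0, ∞), so the HPD interval is anchored at 0: [0, q] with P(θ ≤ q) = 0.95.
q = −ln(1 − 0.95) / 1.46 = 2.9957 / 1.46 = 2.052.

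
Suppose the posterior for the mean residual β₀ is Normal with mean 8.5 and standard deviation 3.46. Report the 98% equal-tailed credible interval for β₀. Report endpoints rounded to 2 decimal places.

The posterior is symmetric, so the 98% equal-tailed interval is β₀ = 8.5 ± z·3.46 with z = 2.326.
Half-width: 2.326 × 3.46 = 8.05.
8.5 − 8.05 = 0.45; 8.5 + 8.05 = 16.55.

[0.45, 16.55]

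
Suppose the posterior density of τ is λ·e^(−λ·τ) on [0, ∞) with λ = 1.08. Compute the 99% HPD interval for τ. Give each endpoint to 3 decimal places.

The exponential density is strictly decreasing on [0, ∞), so the HPD interval is anchored at 0: [0, q] with P(τ ≤ q) = 0.99.
q = −ln(1 − 0.99) / 1.08 = 4.6052 / 1.08 = 4.264.

[0.000, 4.264]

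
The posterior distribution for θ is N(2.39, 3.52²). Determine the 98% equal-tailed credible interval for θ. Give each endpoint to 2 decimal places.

[-5.80, 10.58]

The posterior is symmetric, so the 98% equal-tailed interval is θ = 2.39 ± z·3.52 with z = 2.326.
Half-width: 2.326 × 3.52 = 8.19.
2.39 − 8.19 = -5.80; 2.39 + 8.19 = 10.58.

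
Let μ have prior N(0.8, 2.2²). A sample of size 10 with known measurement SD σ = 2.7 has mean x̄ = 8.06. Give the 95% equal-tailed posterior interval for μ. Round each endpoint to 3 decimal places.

Posterior precision = 1/2.2² + 10/2.7² = 0.2066 + 1.3717 = 1.5784, so posterior SD = 0.7960.
Posterior mean = (0.8/2.2² + 10·8.06/2.7²) / 1.5784 = 7.1096.
Interval: 7.1096 ± 1.960 × 0.7960 → [5.550, 8.670].

[5.550, 8.670]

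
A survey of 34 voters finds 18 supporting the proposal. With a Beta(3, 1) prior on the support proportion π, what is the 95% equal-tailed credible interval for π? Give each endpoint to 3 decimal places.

[0.395, 0.705]

Posterior: Beta(3+18, 1+16) = Beta(21, 17).
Equal-tailed 95% interval: the 0.025 and 0.975 quantiles of Beta(21, 17).
Posterior mean ≈ 0.553, SD ≈ 0.080; a Normal approximation gives roughly [0.397, 0.709].
Exact: F⁻¹(0.025) = 0.395; F⁻¹(0.975) = 0.705.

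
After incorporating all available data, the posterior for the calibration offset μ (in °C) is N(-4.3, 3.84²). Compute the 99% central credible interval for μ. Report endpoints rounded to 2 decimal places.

[-14.19, 5.59]

The posterior is symmetric, so the 99% equal-tailed interval is μ = -4.3 ± z·3.84 with z = 2.576.
Half-width: 2.576 × 3.84 = 9.89.
-4.3 − 9.89 = -14.19; -4.3 + 9.89 = 5.59.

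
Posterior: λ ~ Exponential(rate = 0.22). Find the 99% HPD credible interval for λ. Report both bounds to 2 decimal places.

The exponential density is strictly decreasing on [0, ∞), so the HPD interval is anchored at 0: [0, q] with P(λ ≤ q) = 0.99.
q = −ln(1 − 0.99) / 0.22 = 4.6052 / 0.22 = 20.93.

[0.00, 20.93]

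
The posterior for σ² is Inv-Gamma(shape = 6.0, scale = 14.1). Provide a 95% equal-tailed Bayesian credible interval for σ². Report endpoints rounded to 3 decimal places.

[1.208, 6.404]

Inverse-Gamma(6.0, 14.1) quantiles: F⁻¹(0.025) and F⁻¹(0.975).
Equivalently, 1/σ² ~ Gamma(6.0, rate = 14.1); invert its 0.975 and 0.025 quantiles.
Posterior mean ≈ 2.820, SD ≈ 1.410; a Normal approximation gives roughly [0.056, 5.584].
Exact: lower = 1.208; upper = 6.404.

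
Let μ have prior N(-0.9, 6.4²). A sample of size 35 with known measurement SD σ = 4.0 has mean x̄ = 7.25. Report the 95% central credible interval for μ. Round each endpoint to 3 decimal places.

Posterior precision = 1/6.4² + 35/4.0² = 0.0244 + 2.1875 = 2.2119, so posterior SD = 0.6724.
Posterior mean = (-0.9/6.4² + 35·7.25/4.0²) / 2.2119 = 7.1600.
Interval: 7.1600 ± 1.960 × 0.6724 → [5.842, 8.478].

[5.842, 8.478]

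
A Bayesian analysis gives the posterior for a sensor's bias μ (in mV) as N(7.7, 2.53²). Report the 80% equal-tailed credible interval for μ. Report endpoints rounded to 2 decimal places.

[4.46, 10.94]

The posterior is symmetric, so the 80% equal-tailed interval is μ = 7.7 ± z·2.53 with z = 1.282.
Half-width: 1.282 × 2.53 = 3.24.
7.7 − 3.24 = 4.46; 7.7 + 3.24 = 10.94.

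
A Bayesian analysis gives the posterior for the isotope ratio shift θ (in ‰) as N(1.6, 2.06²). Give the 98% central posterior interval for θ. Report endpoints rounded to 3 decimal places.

[-3.192, 6.392]

The posterior is symmetric, so the 98% equal-tailed interval is θ = 1.6 ± z·2.06 with z = 2.326.
Half-width: 2.326 × 2.06 = 4.792.
1.6 − 4.792 = -3.192; 1.6 + 4.792 = 6.392.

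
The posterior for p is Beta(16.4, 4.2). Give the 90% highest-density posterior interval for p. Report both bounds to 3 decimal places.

The posterior is unimodal and skewed, so the HPD interval has equal density at both endpoints and is the shortest 90% interval.
Solving f(0.662) = f(0.936) with F(0.936) − F(0.662) = 0.90 gives [0.662, 0.936].
For comparison, the equal-tailed interval is [0.638, 0.921]; the HPD is narrower and shifted toward the mode.

[0.662, 0.936]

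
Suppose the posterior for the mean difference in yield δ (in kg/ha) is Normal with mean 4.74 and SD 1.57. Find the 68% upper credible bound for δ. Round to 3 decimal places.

5.474

Need U with P(δ ≤ U) = 0.68: U = 4.74 + z_{0.32}·1.57.
z = 0.468; U = 4.74 + 0.468 × 1.57 = 5.474.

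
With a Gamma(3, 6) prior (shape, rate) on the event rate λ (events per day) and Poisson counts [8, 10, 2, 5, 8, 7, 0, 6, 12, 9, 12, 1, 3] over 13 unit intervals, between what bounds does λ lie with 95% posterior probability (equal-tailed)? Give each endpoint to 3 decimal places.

Posterior: Gamma(3+83, 6+13) = Gamma(86, 19) (shape, rate).
Equal-tailed 95% interval: Gamma(86, 19) quantiles at 0.025 and 0.975.
Posterior mean ≈ 4.526, SD ≈ 0.488; a Normal approximation gives roughly [3.570, 5.483].
Exact: lower = 3.620; upper = 5.532.

[3.620, 5.532]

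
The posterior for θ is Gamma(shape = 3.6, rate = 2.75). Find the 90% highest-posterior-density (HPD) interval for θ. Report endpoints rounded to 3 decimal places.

The posterior is unimodal and skewed, so the HPD interval has equal density at both endpoints and is the shortest 90% interval.
Solving f(0.265) = f(2.315) with F(2.315) − F(0.265) = 0.90 gives [0.265, 2.315].
For comparison, the equal-tailed interval is [0.414, 2.610]; the HPD is narrower and shifted toward the mode.

[0.265, 2.315]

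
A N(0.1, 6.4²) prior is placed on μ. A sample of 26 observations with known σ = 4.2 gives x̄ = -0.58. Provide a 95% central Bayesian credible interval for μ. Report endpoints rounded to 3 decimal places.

Posterior precision = 1/6.4² + 26/4.2² = 0.0244 + 1.4739 = 1.4983, so posterior SD = 0.8169.
Posterior mean = (0.1/6.4² + 26·-0.58/4.2²) / 1.4983 = -0.5689.
Interval: -0.5689 ± 1.960 × 0.8169 → [-2.170, 1.032].

[-2.170, 1.032]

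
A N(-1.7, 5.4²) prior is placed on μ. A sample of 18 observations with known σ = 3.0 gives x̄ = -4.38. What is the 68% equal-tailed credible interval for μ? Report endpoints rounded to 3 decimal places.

[-5.032, -3.638]

Posterior precision = 1/5.4² + 18/3.0² = 0.0343 + 2.0000 = 2.0343, so posterior SD = 0.7011.
Posterior mean = (-1.7/5.4² + 18·-4.38/3.0²) / 2.0343 = -4.3348.
Interval: -4.3348 ± 0.994 × 0.7011 → [-5.032, -3.638].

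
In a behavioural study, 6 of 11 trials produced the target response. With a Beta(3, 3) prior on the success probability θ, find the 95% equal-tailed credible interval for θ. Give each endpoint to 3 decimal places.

[0.299, 0.753]

Posterior: Beta(3+6, 3+5) = Beta(9, 8).
Equal-tailed 95% interval: the 0.025 and 0.975 quantiles of Beta(9, 8).
Posterior mean ≈ 0.529, SD ≈ 0.118; a Normal approximation gives roughly [0.299, 0.760].
Exact: F⁻¹(0.025) = 0.299; F⁻¹(0.975) = 0.753.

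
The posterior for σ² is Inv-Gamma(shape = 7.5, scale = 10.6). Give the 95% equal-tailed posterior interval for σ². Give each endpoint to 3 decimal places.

[0.771, 3.385]

Inverse-Gamma(7.5, 10.6) quantiles: F⁻¹(0.025) and F⁻¹(0.975).
Equivalently, 1/σ² ~ Gamma(7.5, rate = 10.6); invert its 0.975 and 0.025 quantiles.
Posterior mean ≈ 1.631, SD ≈ 0.695; a Normal approximation gives roughly [0.268, 2.994].
Exact: lower = 0.771; upper = 3.385.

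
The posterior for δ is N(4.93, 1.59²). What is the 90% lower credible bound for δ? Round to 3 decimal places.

Need L with P(δ ≥ L) = 0.90: L = 4.93 − z_{0.1}·1.59.
z = 1.282; L = 4.93 − 1.282 × 1.59 = 2.892.

2.892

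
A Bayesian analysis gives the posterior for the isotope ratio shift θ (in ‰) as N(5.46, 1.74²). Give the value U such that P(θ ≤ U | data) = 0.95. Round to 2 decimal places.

8.32

Need U with P(θ ≤ U) = 0.95: U = 5.46 + z_{0.05}·1.74.
z = 1.645; U = 5.46 + 1.645 × 1.74 = 8.32.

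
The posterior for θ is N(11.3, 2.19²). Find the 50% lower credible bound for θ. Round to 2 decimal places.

11.30

Need L with P(θ ≥ L) = 0.50: L = 11.3 − z_{0.5}·2.19.
z = 0.000; L = 11.3 − 0.000 × 2.19 = 11.30.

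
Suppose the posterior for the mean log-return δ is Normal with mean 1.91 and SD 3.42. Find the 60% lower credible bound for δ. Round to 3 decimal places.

1.044

Need L with P(δ ≥ L) = 0.60: L = 1.91 − z_{0.4}·3.42.
z = 0.253; L = 1.91 − 0.253 × 3.42 = 1.044.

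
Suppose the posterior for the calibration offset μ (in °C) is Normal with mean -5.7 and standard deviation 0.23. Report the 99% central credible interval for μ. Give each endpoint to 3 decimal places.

[-6.292, -5.108]

The posterior is symmetric, so the 99% equal-tailed interval is μ = -5.7 ± z·0.23 with z = 2.576.
Half-width: 2.576 × 0.23 = 0.592.
-5.7 − 0.592 = -6.292; -5.7 + 0.592 = -5.108.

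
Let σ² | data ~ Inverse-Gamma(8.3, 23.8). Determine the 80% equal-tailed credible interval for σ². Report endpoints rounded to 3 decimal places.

[1.961, 4.869]

Inverse-Gamma(8.3, 23.8) quantiles: F⁻¹(0.1) and F⁻¹(0.9).
Equivalently, 1/σ² ~ Gamma(8.3, rate = 23.8); invert its 0.9 and 0.1 quantiles.
Posterior mean ≈ 3.260, SD ≈ 1.299; a Normal approximation gives roughly [1.596, 4.925].
Exact: lower = 1.961; upper = 4.869.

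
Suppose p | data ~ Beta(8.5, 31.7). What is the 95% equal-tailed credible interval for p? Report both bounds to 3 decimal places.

Posterior: Beta(8.5, 31.7).
Equal-tailed 95% interval: the 0.025 and 0.975 quantiles of Beta(8.5, 31.7).
Posterior mean ≈ 0.211, SD ≈ 0.064; a Normal approximation gives roughly [0.087, 0.336].
Exact: F⁻¹(0.025) = 0.102; F⁻¹(0.975) = 0.348.

[0.102, 0.348]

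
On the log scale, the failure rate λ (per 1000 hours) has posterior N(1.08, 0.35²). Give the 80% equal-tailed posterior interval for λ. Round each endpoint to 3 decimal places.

[1.880, 4.611]

On the log scale the 80% interval is 1.08 ± 1.282 × 0.35 = [0.6315, 1.5285].
Exponentiate: [e^0.6315, e^1.5285] = [1.880, 4.611].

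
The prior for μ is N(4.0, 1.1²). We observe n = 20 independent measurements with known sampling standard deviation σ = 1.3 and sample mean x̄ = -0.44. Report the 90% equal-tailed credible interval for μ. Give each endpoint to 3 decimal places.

[-0.612, 0.312]

Posterior precision = 1/1.1² + 20/1.3² = 0.8264 + 11.8343 = 12.6608, so posterior SD = 0.2810.
Posterior mean = (4.0/1.1² + 20·-0.44/1.3²) / 12.6608 = -0.1502.
Interval: -0.1502 ± 1.645 × 0.2810 → [-0.612, 0.312].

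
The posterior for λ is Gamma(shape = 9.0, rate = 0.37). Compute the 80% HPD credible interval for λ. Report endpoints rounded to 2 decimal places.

[13.17, 33.08]

The posterior is unimodal and skewed, so the HPD interval has equal density at both endpoints and is the shortest 80% interval.
Solving f(13.17) = f(33.08) with F(33.08) − F(13.17) = 0.80 gives [13.17, 33.08].
For comparison, the equal-tailed interval is [14.68, 35.12]; the HPD is narrower and shifted toward the mode.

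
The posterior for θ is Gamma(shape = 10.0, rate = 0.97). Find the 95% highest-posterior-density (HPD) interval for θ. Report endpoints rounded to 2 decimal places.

[4.42, 16.81]

The posterior is unimodal and skewed, so the HPD interval has equal density at both endpoints and is the shortest 95% interval.
Solving f(4.42) = f(16.81) with F(16.81) − F(4.42) = 0.95 gives [4.42, 16.81].
For comparison, the equal-tailed interval is [4.94, 17.61]; the HPD is narrower and shifted toward the mode.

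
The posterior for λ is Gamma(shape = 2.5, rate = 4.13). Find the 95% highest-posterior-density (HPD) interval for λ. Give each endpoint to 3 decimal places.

The posterior is unimodal and skewed, so the HPD interval has equal density at both endpoints and is the shortest 95% interval.
Solving f(0.036) = f(1.355) with F(1.355) − F(0.036) = 0.95 gives [0.036, 1.355].
For comparison, the equal-tailed interval is [0.101, 1.554]; the HPD is narrower and shifted toward the mode.

[0.036, 1.355]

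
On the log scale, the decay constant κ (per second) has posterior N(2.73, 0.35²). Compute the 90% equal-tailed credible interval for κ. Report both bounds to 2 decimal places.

On the log scale the 90% interval is 2.73 ± 1.645 × 0.35 = [2.1543, 3.3057].
Exponentiate: [e^2.1543, e^3.3057] = [8.62, 27.27].

[8.62, 27.27]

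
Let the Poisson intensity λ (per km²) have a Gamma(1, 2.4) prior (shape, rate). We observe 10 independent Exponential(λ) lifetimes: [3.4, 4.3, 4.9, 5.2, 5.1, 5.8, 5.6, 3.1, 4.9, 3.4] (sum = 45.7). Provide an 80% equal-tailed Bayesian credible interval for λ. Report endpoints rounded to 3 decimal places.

Posterior: Gamma(1+10, 2.4+45.7) = Gamma(11, 48.1) (shape, rate).
Equal-tailed 80% interval: Gamma(11, 48.1) quantiles at 0.1 and 0.9.
Posterior mean ≈ 0.229, SD ≈ 0.069; a Normal approximation gives roughly [0.140, 0.317].
Exact: lower = 0.146; upper = 0.320.

[0.146, 0.320]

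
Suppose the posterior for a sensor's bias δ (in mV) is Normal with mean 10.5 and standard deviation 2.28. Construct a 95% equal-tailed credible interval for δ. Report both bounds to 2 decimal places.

The posterior is symmetric, so the 95% equal-tailed interval is δ = 10.5 ± z·2.28 with z = 1.960.
Half-width: 1.960 × 2.28 = 4.47.
10.5 − 4.47 = 6.03; 10.5 + 4.47 = 14.97.

[6.03, 14.97]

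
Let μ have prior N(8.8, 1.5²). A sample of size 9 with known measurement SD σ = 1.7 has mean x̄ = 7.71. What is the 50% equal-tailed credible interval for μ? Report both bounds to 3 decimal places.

[7.489, 8.204]

Posterior precision = 1/1.5² + 9/1.7² = 0.4444 + 3.1142 = 3.5586, so posterior SD = 0.5301.
Posterior mean = (8.8/1.5² + 9·7.71/1.7²) / 3.5586 = 7.8461.
Interval: 7.8461 ± 0.674 × 0.5301 → [7.489, 8.204].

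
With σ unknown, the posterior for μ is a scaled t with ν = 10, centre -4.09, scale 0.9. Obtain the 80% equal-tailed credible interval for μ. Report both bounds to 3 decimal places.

[-5.325, -2.855]

The t_10 distribution is symmetric; the 80% interval is -4.09 ± t·0.9 with t_{0.9,10} = 1.372.
Half-width: 1.372 × 0.9 = 1.235.
-4.09 − 1.235 = -5.325; -4.09 + 1.235 = -2.855.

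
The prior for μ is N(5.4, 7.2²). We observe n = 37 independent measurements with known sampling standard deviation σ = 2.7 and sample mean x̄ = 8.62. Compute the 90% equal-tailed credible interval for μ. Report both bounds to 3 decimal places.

Posterior precision = 1/7.2² + 37/2.7² = 0.0193 + 5.0754 = 5.0947, so posterior SD = 0.4430.
Posterior mean = (5.4/7.2² + 37·8.62/2.7²) / 5.0947 = 8.6078.
Interval: 8.6078 ± 1.645 × 0.4430 → [7.879, 9.337].

[7.879, 9.337]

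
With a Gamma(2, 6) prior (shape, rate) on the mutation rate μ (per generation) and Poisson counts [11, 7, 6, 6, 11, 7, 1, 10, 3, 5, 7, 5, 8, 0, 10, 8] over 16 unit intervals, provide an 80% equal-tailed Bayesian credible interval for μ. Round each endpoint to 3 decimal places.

Posterior: Gamma(2+105, 6+16) = Gamma(107, 22) (shape, rate).
Equal-tailed 80% interval: Gamma(107, 22) quantiles at 0.1 and 0.9.
Posterior mean ≈ 4.864, SD ≈ 0.470; a Normal approximation gives roughly [4.261, 5.466].
Exact: lower = 4.272; upper = 5.475.

[4.272, 5.475]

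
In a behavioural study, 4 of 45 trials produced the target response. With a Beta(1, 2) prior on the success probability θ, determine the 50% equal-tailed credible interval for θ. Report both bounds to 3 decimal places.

Posterior: Beta(1+4, 2+41) = Beta(5, 43).
Equal-tailed 50% interval: the 0.25 and 0.75 quantiles of Beta(5, 43).
Posterior mean ≈ 0.104, SD ≈ 0.044; a Normal approximation gives roughly [0.075, 0.134].
Exact: F⁻¹(0.25) = 0.072; F⁻¹(0.75) = 0.130.

[0.072, 0.130]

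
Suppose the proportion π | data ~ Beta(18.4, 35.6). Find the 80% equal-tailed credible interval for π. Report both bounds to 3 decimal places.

Posterior: Beta(18.4, 35.6).
Equal-tailed 80% interval: the 0.1 and 0.9 quantiles of Beta(18.4, 35.6).
Posterior mean ≈ 0.341, SD ≈ 0.064; a Normal approximation gives roughly [0.259, 0.423].
Exact: F⁻¹(0.1) = 0.260; F⁻¹(0.9) = 0.424.

[0.260, 0.424]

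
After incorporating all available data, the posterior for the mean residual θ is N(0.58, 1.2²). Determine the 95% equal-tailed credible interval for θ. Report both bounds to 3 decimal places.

[-1.772, 2.932]

The posterior is symmetric, so the 95% equal-tailed interval is θ = 0.58 ± z·1.2 with z = 1.960.
Half-width: 1.960 × 1.2 = 2.352.
0.58 − 2.352 = -1.772; 0.58 + 2.352 = 2.932.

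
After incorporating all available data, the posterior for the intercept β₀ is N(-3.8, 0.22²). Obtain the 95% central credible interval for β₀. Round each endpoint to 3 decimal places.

[-4.231, -3.369]

The posterior is symmetric, so the 95% equal-tailed interval is β₀ = -3.8 ± z·0.22 with z = 1.960.
Half-width: 1.960 × 0.22 = 0.431.
-3.8 − 0.431 = -4.231; -3.8 + 0.431 = -3.369.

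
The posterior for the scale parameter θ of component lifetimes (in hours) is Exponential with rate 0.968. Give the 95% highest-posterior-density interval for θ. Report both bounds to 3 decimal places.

[0.000, 3.095]

The exponential density is strictly decreasing on [0, ∞), so the HPD interval is anchored at 0: [0, q] with P(θ ≤ q) = 0.95.
q = −ln(1 − 0.95) / 0.968 = 2.9957 / 0.968 = 3.095.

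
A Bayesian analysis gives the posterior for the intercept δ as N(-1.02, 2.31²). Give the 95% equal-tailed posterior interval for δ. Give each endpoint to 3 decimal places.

The posterior is symmetric, so the 95% equal-tailed interval is δ = -1.02 ± z·2.31 with z = 1.960.
Half-width: 1.960 × 2.31 = 4.528.
-1.02 − 4.528 = -5.548; -1.02 + 4.528 = 3.508.

[-5.548, 3.508]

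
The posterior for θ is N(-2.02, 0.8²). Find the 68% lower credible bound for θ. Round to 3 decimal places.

-2.394

Need L with P(θ ≥ L) = 0.68: L = -2.02 − z_{0.32}·0.8.
z = 0.468; L = -2.02 − 0.468 × 0.8 = -2.394.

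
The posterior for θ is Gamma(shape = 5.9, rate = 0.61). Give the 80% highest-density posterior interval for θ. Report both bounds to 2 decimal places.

The posterior is unimodal and skewed, so the HPD interval has equal density at both endpoints and is the shortest 80% interval.
Solving f(4.18) = f(13.73) with F(13.73) − F(4.18) = 0.80 gives [4.18, 13.73].
For comparison, the equal-tailed interval is [5.05, 15.00]; the HPD is narrower and shifted toward the mode.

[4.18, 13.73]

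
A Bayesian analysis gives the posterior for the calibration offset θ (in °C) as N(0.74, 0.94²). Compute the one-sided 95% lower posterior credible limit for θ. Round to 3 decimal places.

Need L with P(θ ≥ L) = 0.95: L = 0.74 − z_{0.05}·0.94.
z = 1.645; L = 0.74 − 1.645 × 0.94 = -0.806.

-0.806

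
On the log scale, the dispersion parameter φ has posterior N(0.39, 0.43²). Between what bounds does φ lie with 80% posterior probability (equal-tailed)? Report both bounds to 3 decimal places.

[0.851, 2.563]

On the log scale the 80% interval is 0.39 ± 1.282 × 0.43 = [-0.1611, 0.9411].
Exponentiate: [e^-0.1611, e^0.9411] = [0.851, 2.563].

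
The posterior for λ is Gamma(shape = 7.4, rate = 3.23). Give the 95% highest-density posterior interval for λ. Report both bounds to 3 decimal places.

[0.804, 3.967]

The posterior is unimodal and skewed, so the HPD interval has equal density at both endpoints and is the shortest 95% interval.
Solving f(0.804) = f(3.967) with F(3.967) − F(0.804) = 0.95 gives [0.804, 3.967].
For comparison, the equal-tailed interval is [0.950, 4.213]; the HPD is narrower and shifted toward the mode.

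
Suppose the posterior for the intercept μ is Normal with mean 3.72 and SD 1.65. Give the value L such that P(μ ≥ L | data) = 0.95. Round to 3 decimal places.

1.006

Need L with P(μ ≥ L) = 0.95: L = 3.72 − z_{0.05}·1.65.
z = 1.645; L = 3.72 − 1.645 × 1.65 = 1.006.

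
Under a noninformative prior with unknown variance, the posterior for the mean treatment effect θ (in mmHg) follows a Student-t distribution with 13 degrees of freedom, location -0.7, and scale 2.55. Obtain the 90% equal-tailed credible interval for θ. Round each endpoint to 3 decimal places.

The t_13 distribution is symmetric; the 90% interval is -0.7 ± t·2.55 with t_{0.95,13} = 1.771.
Half-width: 1.771 × 2.55 = 4.516.
-0.7 − 4.516 = -5.216; -0.7 + 4.516 = 3.816.

[-5.216, 3.816]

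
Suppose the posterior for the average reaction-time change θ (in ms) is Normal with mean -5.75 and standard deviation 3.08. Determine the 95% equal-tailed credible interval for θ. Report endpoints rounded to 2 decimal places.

The posterior is symmetric, so the 95% equal-tailed interval is θ = -5.75 ± z·3.08 with z = 1.960.
Half-width: 1.960 × 3.08 = 6.04.
-5.75 − 6.04 = -11.79; -5.75 + 6.04 = 0.29.

[-11.79, 0.29]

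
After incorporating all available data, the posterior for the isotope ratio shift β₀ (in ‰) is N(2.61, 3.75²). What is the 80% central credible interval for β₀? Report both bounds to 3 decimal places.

The posterior is symmetric, so the 80% equal-tailed interval is β₀ = 2.61 ± z·3.75 with z = 1.282.
Half-width: 1.282 × 3.75 = 4.806.
2.61 − 4.806 = -2.196; 2.61 + 4.806 = 7.416.

[-2.196, 7.416]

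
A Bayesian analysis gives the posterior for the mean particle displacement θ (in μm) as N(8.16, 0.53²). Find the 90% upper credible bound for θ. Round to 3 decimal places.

8.839

Need U with P(θ ≤ U) = 0.90: U = 8.16 + z_{0.1}·0.53.
z = 1.282; U = 8.16 + 1.282 × 0.53 = 8.839.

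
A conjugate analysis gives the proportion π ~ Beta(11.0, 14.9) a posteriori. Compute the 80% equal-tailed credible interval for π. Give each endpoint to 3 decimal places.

Posterior: Beta(11.0, 14.9).
Equal-tailed 80% interval: the 0.1 and 0.9 quantiles of Beta(11.0, 14.9).
Posterior mean ≈ 0.425, SD ≈ 0.095; a Normal approximation gives roughly [0.303, 0.547].
Exact: F⁻¹(0.1) = 0.302; F⁻¹(0.9) = 0.550.

[0.302, 0.550]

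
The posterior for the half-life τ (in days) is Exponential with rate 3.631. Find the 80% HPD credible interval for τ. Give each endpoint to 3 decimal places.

The exponential density is strictly decreasing on [0, ∞), so the HPD interval is anchored at 0: [0, q] with P(τ ≤ q) = 0.80.
q = −ln(1 − 0.80) / 3.631 = 1.6094 / 3.631 = 0.443.

[0.000, 0.443]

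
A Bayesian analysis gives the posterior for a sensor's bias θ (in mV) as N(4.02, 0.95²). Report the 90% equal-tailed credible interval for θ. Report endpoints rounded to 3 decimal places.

The posterior is symmetric, so the 90% equal-tailed interval is θ = 4.02 ± z·0.95 with z = 1.645.
Half-width: 1.645 × 0.95 = 1.563.
4.02 − 1.563 = 2.457; 4.02 + 1.563 = 5.583.

[2.457, 5.583]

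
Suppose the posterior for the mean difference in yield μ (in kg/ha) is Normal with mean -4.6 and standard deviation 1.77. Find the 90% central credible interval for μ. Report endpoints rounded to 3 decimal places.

The posterior is symmetric, so the 90% equal-tailed interval is μ = -4.6 ± z·1.77 with z = 1.645.
Half-width: 1.645 × 1.77 = 2.911.
-4.6 − 2.911 = -7.511; -4.6 + 2.911 = -1.689.

[-7.511, -1.689]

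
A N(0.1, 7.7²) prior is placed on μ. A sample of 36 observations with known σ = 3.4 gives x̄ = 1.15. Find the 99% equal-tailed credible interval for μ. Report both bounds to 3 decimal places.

[-0.311, 2.600]

Posterior precision = 1/7.7² + 36/3.4² = 0.0169 + 3.1142 = 3.1311, so posterior SD = 0.5651.
Posterior mean = (0.1/7.7² + 36·1.15/3.4²) / 3.1311 = 1.1443.
Interval: 1.1443 ± 2.576 × 0.5651 → [-0.311, 2.600].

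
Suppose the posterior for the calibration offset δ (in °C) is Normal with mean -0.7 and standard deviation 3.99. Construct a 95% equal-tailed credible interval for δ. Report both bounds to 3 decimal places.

[-8.520, 7.120]

The posterior is symmetric, so the 95% equal-tailed interval is δ = -0.7 ± z·3.99 with z = 1.960.
Half-width: 1.960 × 3.99 = 7.820.
-0.7 − 7.820 = -8.520; -0.7 + 7.820 = 7.120.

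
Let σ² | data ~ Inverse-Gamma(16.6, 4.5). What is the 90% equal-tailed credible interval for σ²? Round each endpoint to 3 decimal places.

[0.189, 0.428]

Inverse-Gamma(16.6, 4.5) quantiles: F⁻¹(0.05) and F⁻¹(0.95).
Equivalently, 1/σ² ~ Gamma(16.6, rate = 4.5); invert its 0.95 and 0.05 quantiles.
Posterior mean ≈ 0.288, SD ≈ 0.075; a Normal approximation gives roughly [0.164, 0.413].
Exact: lower = 0.189; upper = 0.428.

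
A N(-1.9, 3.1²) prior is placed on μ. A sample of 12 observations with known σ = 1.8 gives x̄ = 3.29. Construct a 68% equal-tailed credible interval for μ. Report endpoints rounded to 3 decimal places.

[2.639, 3.658]

Posterior precision = 1/3.1² + 12/1.8² = 0.1041 + 3.7037 = 3.8078, so posterior SD = 0.5125.
Posterior mean = (-1.9/3.1² + 12·3.29/1.8²) / 3.8078 = 3.1482.
Interval: 3.1482 ± 0.994 × 0.5125 → [2.639, 3.658].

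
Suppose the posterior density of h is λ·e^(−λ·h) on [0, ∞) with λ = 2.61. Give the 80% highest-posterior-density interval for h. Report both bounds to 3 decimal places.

[0.000, 0.617]

The exponential density is strictly decreasing on [0, ∞), so the HPD interval is anchored at 0: [0, q] with P(h ≤ q) = 0.80.
q = −ln(1 − 0.80) / 2.61 = 1.6094 / 2.61 = 0.617.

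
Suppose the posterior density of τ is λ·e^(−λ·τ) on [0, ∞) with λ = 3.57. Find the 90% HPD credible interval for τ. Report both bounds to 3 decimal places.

The exponential density is strictly decreasing on [0, ∞), so the HPD interval is anchored at 0: [0, q] with P(τ ≤ q) = 0.90.
q = −ln(1 − 0.90) / 3.57 = 2.3026 / 3.57 = 0.645.

[0.000, 0.645]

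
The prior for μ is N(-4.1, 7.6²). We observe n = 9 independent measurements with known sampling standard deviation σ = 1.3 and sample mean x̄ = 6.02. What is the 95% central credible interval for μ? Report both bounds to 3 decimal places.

[5.139, 6.835]

Posterior precision = 1/7.6² + 9/1.3² = 0.0173 + 5.3254 = 5.3428, so posterior SD = 0.4326.
Posterior mean = (-4.1/7.6² + 9·6.02/1.3²) / 5.3428 = 5.9872.
Interval: 5.9872 ± 1.960 × 0.4326 → [5.139, 6.835].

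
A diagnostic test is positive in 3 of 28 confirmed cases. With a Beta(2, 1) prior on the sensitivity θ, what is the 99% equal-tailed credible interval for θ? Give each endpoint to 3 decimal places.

[0.038, 0.363]

Posterior: Beta(2+3, 1+25) = Beta(5, 26).
Equal-tailed 99% interval: the 0.005 and 0.995 quantiles of Beta(5, 26).
Posterior mean ≈ 0.161, SD ≈ 0.065; a Normal approximation gives roughly [-0.006, 0.329].
Exact: F⁻¹(0.005) = 0.038; F⁻¹(0.995) = 0.363.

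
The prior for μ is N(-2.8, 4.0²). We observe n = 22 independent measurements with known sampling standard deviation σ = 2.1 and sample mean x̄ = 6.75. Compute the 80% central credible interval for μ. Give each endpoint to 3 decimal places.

Posterior precision = 1/4.0² + 22/2.1² = 0.0625 + 4.9887 = 5.0512, so posterior SD = 0.4449.
Posterior mean = (-2.8/4.0² + 22·6.75/2.1²) / 5.0512 = 6.6318.
Interval: 6.6318 ± 1.282 × 0.4449 → [6.062, 7.202].

[6.062, 7.202]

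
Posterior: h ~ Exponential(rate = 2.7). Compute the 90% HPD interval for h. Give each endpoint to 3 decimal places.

[0.000, 0.853]

The exponential density is strictly decreasing on [0, ∞), so the HPD interval is anchored at 0: [0, q] with P(h ≤ q) = 0.90.
q = −ln(1 − 0.90) / 2.7 = 2.3026 / 2.7 = 0.853.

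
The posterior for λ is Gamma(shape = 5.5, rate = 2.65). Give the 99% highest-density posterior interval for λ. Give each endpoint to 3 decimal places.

[0.360, 4.737]

The posterior is unimodal and skewed, so the HPD interval has equal density at both endpoints and is the shortest 99% interval.
Solving f(0.360) = f(4.737) with F(4.737) − F(0.360) = 0.99 gives [0.360, 4.737].
For comparison, the equal-tailed interval is [0.491, 5.048]; the HPD is narrower and shifted toward the mode.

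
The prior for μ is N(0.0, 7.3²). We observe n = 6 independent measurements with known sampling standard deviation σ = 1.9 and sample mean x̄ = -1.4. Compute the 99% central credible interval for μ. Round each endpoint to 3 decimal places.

Posterior precision = 1/7.3² + 6/1.9² = 0.0188 + 1.6620 = 1.6808, so posterior SD = 0.7713.
Posterior mean = (0.0/7.3² + 6·-1.4/1.9²) / 1.6808 = -1.3844.
Interval: -1.3844 ± 2.576 × 0.7713 → [-3.371, 0.602].

[-3.371, 0.602]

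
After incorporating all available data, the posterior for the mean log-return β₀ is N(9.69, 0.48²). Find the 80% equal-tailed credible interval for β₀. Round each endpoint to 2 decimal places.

[9.07, 10.31]

The posterior is symmetric, so the 80% equal-tailed interval is β₀ = 9.69 ± z·0.48 with z = 1.282.
Half-width: 1.282 × 0.48 = 0.62.
9.69 − 0.62 = 9.07; 9.69 + 0.62 = 10.31.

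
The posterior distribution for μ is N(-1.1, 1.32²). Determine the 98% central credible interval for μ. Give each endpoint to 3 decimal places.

The posterior is symmetric, so the 98% equal-tailed interval is μ = -1.1 ± z·1.32 with z = 2.326.
Half-width: 2.326 × 1.32 = 3.071.
-1.1 − 3.071 = -4.171; -1.1 + 3.071 = 1.971.

[-4.171, 1.971]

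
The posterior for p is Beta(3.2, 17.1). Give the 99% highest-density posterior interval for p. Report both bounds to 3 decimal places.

The posterior is unimodal and skewed, so the HPD interval has equal density at both endpoints and is the shortest 99% interval.
Solving f(0.012) = f(0.386) with F(0.386) − F(0.012) = 0.99 gives [0.012, 0.386].
For comparison, the equal-tailed interval is [0.022, 0.412]; the HPD is narrower and shifted toward the mode.

[0.012, 0.386]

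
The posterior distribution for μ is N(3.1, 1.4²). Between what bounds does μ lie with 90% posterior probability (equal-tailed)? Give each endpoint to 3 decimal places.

[0.797, 5.403]

The posterior is symmetric, so the 90% equal-tailed interval is μ = 3.1 ± z·1.4 with z = 1.645.
Half-width: 1.645 × 1.4 = 2.303.
3.1 − 2.303 = 0.797; 3.1 + 2.303 = 5.403.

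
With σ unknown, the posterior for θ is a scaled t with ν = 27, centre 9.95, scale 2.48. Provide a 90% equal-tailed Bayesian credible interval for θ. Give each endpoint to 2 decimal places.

[5.73, 14.17]

The t_27 distribution is symmetric; the 90% interval is 9.95 ± t·2.48 with t_{0.95,27} = 1.703.
Half-width: 1.703 × 2.48 = 4.22.
9.95 − 4.22 = 5.73; 9.95 + 4.22 = 14.17.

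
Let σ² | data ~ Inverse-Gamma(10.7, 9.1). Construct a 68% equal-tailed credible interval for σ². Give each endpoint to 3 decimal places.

Inverse-Gamma(10.7, 9.1) quantiles: F⁻¹(0.16) and F⁻¹(0.84).
Equivalently, 1/σ² ~ Gamma(10.7, rate = 9.1); invert its 0.84 and 0.16 quantiles.
Posterior mean ≈ 0.938, SD ≈ 0.318; a Normal approximation gives roughly [0.622, 1.254].
Exact: lower = 0.655; upper = 1.214.

[0.655, 1.214]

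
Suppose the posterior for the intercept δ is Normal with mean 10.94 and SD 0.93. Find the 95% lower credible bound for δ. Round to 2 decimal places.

9.41

Need L with P(δ ≥ L) = 0.95: L = 10.94 − z_{0.05}·0.93.
z = 1.645; L = 10.94 − 1.645 × 0.93 = 9.41.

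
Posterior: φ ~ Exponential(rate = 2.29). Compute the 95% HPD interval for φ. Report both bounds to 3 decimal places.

The exponential density is strictly decreasing on [0, ∞), so the HPD interval is anchored at 0: [0, q] with P(φ ≤ q) = 0.95.
q = −ln(1 − 0.95) / 2.29 = 2.9957 / 2.29 = 1.308.

[0.000, 1.308]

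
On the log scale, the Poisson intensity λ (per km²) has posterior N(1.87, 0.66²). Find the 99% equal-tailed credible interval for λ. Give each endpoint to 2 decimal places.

On the log scale the 99% interval is 1.87 ± 2.576 × 0.66 = [0.1700, 3.5700].
Exponentiate: [e^0.1700, e^3.5700] = [1.19, 35.52].

[1.19, 35.52]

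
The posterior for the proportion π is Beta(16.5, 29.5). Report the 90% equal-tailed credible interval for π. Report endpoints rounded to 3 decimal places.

[0.247, 0.477]

Posterior: Beta(16.5, 29.5).
Equal-tailed 90% interval: the 0.05 and 0.95 quantiles of Beta(16.5, 29.5).
Posterior mean ≈ 0.359, SD ≈ 0.070; a Normal approximation gives roughly [0.244, 0.474].
Exact: F⁻¹(0.05) = 0.247; F⁻¹(0.95) = 0.477.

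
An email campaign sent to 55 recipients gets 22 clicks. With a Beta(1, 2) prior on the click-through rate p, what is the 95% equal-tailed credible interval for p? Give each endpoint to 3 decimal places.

[0.276, 0.524]

Posterior: Beta(1+22, 2+33) = Beta(23, 35).
Equal-tailed 95% interval: the 0.025 and 0.975 quantiles of Beta(23, 35).
Posterior mean ≈ 0.397, SD ≈ 0.064; a Normal approximation gives roughly [0.272, 0.521].
Exact: F⁻¹(0.025) = 0.276; F⁻¹(0.975) = 0.524.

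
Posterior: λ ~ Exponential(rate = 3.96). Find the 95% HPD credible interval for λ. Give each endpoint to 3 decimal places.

[0.000, 0.756]

The exponential density is strictly decreasing on [0, ∞), so the HPD interval is anchored at 0: [0, q] with P(λ ≤ q) = 0.95.
q = −ln(1 − 0.95) / 3.96 = 2.9957 / 3.96 = 0.756.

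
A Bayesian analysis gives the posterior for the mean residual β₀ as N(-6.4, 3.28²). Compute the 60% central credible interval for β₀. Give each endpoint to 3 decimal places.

The posterior is symmetric, so the 60% equal-tailed interval is β₀ = -6.4 ± z·3.28 with z = 0.842.
Half-width: 0.842 × 3.28 = 2.761.
-6.4 − 2.761 = -9.161; -6.4 + 2.761 = -3.639.

[-9.161, -3.639]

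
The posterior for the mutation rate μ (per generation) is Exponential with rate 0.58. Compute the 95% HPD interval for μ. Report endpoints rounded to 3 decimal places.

[0.000, 5.165]

The exponential density is strictly decreasing on [0, ∞), so the HPD interval is anchored at 0: [0, q] with P(μ ≤ q) = 0.95.
q = −ln(1 − 0.95) / 0.58 = 2.9957 / 0.58 = 5.165.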